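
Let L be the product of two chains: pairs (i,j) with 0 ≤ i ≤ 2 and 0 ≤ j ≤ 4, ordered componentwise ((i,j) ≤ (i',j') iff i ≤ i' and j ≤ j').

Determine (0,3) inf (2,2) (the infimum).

(0,2)

Common lower bounds of {(0,3), (2,2)}: (0,0), (0,1), (0,2).
The greatest among these is (0,2).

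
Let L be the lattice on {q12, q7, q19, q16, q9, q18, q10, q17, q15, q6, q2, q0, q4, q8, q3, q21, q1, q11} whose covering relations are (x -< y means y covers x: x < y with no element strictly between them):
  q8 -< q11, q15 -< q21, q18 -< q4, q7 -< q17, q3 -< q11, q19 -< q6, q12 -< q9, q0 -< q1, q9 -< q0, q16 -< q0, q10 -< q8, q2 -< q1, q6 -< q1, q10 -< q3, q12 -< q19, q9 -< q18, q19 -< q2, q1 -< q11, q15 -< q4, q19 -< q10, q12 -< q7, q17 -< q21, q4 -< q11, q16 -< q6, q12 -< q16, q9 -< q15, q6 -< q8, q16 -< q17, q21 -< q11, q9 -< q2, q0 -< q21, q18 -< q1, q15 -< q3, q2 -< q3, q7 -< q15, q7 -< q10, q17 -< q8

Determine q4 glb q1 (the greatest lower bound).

Common lower bounds of {q4, q1}: q12, q18, q9.
The greatest among these is q18.

q18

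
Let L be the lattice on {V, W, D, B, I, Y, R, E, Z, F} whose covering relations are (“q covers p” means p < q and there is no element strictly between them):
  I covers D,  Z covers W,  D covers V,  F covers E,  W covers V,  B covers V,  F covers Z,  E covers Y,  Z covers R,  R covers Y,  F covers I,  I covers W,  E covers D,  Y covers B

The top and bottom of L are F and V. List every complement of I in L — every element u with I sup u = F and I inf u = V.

Need u with I ∨ u = F and I ∧ u = V.
Checking each element gives: B, R, Y.

B, R, Y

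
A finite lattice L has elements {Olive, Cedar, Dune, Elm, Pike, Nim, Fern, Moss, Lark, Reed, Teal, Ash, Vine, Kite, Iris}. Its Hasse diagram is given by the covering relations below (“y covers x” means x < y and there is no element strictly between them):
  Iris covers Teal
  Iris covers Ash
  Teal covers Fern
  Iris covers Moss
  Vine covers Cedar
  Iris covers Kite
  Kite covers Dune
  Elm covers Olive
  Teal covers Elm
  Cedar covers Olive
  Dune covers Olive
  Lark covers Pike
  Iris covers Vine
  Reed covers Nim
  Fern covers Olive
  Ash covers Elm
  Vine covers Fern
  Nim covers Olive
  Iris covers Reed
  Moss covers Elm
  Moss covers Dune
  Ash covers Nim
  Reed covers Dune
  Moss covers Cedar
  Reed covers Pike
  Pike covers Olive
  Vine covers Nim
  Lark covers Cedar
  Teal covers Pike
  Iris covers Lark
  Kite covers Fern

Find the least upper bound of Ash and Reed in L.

Iris

Common upper bounds of {Ash, Reed}: Iris.
The least among these is Iris.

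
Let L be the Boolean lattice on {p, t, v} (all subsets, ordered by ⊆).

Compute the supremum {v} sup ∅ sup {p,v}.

Common upper bounds of {{v}, ∅, {p,v}}: {p,t,v}, {p,v}.
The least among these is {p,v}.

{p,v}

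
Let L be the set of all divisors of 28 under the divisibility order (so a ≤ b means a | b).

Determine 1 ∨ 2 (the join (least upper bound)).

2

In the divisibility order, the join is the least common multiple: lcm(1, 2) = 2.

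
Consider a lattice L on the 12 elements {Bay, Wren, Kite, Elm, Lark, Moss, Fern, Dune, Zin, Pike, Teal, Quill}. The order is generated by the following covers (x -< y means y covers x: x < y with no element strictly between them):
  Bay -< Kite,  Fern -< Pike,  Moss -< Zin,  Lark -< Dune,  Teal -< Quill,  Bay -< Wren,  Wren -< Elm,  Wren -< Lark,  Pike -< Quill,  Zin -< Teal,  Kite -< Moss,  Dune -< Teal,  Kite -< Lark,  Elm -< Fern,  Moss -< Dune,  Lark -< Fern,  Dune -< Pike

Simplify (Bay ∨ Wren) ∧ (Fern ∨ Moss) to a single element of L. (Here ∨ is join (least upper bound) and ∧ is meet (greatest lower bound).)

Bay ∨ Wren = Wren
Fern ∨ Moss = Pike
Wren ∧ Pike = Wren

Wren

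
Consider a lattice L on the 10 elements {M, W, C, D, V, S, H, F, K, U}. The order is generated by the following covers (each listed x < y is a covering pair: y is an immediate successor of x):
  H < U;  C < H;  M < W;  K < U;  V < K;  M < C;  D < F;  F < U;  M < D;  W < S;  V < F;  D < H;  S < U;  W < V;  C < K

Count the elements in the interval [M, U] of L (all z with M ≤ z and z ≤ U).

10

The interval [M, U] = {C, D, F, H, K, M, S, U, V, W}, which has 10 elements.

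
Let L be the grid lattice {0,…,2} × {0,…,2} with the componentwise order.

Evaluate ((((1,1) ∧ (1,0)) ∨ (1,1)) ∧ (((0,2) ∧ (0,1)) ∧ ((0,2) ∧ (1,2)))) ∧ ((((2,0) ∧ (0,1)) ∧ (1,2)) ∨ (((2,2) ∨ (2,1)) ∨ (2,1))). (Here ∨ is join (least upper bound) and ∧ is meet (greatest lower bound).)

(1,1) ∧ (1,0) = (1,0)
(1,0) ∨ (1,1) = (1,1)
(0,2) ∧ (0,1) = (0,1)
(0,2) ∧ (1,2) = (0,2)
(0,1) ∧ (0,2) = (0,1)
(1,1) ∧ (0,1) = (0,1)
(2,0) ∧ (0,1) = (0,0)
(0,0) ∧ (1,2) = (0,0)
(2,2) ∨ (2,1) = (2,2)
(2,2) ∨ (2,1) = (2,2)
(0,0) ∨ (2,2) = (2,2)
(0,1) ∧ (2,2) = (0,1)

(0,1)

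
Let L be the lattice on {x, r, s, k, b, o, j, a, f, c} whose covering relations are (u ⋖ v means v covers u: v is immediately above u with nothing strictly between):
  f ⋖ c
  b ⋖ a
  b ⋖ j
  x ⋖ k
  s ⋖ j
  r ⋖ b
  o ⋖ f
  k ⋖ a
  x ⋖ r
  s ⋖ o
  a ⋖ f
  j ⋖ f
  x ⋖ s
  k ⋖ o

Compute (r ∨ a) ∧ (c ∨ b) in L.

r ∨ a = a
c ∨ b = c
a ∧ c = a

a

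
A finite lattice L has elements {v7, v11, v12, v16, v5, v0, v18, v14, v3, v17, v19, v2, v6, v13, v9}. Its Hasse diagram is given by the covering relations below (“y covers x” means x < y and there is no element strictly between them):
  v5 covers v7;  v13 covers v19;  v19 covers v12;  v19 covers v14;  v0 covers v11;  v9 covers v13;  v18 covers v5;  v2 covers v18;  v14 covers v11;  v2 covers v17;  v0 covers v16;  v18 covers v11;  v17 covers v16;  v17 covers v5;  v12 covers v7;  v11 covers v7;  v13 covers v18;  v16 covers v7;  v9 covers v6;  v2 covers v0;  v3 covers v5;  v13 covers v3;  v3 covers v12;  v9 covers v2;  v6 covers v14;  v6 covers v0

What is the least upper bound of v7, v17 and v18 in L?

v2

Common upper bounds of {v7, v17, v18}: v2, v9.
The least among these is v2.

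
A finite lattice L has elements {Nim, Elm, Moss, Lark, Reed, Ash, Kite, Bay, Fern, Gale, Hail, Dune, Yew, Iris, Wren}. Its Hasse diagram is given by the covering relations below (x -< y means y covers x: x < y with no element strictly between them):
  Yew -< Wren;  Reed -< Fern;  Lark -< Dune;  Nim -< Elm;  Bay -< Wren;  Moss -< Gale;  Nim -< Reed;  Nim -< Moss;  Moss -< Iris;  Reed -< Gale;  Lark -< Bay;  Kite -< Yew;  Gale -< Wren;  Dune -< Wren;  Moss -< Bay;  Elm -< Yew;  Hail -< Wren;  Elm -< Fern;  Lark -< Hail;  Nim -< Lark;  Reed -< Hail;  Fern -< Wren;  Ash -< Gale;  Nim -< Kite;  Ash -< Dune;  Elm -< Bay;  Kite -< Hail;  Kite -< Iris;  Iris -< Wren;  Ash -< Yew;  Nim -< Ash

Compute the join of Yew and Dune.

Common upper bounds of {Yew, Dune}: Wren.
The least among these is Wren.

Wren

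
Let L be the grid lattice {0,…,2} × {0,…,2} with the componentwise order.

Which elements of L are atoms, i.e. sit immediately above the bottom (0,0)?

(0,1), (1,0)

The atoms are exactly the elements that cover (0,0): (0,1), (1,0).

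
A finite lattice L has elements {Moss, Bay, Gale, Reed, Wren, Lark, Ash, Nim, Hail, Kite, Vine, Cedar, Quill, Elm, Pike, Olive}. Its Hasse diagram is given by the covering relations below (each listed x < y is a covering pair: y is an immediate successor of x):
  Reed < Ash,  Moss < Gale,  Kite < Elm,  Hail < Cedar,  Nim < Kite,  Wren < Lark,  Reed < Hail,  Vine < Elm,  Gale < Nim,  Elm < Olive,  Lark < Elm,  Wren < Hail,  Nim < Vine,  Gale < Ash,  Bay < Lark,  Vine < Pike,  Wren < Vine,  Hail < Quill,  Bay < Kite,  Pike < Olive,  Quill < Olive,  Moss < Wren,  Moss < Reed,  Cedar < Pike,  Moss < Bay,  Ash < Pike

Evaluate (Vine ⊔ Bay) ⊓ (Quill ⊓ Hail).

Wren

Vine ∨ Bay = Elm
Quill ∧ Hail = Hail
Elm ∧ Hail = Wren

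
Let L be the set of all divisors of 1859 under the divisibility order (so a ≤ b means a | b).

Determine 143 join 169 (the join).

1859

Common upper bounds of {143, 169}: 1859.
The least among these is 1859.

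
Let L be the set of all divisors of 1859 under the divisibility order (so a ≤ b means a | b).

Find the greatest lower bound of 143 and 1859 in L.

In the divisibility order, the meet is the greatest common divisor: gcd(143, 1859) = 143.

143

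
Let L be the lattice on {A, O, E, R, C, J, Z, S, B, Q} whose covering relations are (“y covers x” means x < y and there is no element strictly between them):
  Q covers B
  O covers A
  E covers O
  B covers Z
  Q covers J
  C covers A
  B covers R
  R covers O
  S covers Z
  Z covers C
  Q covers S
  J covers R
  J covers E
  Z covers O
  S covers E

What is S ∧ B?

Z

Common lower bounds of {S, B}: A, C, O, Z.
The greatest among these is Z.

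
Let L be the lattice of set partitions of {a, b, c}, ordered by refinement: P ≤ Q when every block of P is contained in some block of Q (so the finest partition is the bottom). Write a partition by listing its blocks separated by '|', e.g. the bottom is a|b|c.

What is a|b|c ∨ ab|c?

ab|c

Common upper bounds of {a|b|c, ab|c}: abc, ab|c.
The least among these is ab|c.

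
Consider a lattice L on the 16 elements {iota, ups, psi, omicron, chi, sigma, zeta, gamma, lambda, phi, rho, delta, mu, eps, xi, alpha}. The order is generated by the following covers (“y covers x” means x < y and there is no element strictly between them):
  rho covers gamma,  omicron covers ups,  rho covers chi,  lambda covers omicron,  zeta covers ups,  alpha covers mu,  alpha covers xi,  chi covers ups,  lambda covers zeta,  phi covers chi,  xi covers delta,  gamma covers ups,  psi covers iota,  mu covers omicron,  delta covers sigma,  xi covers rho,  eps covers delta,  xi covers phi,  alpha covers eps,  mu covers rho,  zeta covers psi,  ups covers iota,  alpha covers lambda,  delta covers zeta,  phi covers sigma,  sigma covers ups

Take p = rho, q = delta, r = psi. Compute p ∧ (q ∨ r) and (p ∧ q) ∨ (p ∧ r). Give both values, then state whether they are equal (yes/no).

ups; ups; yes

q ∨ r = delta, so p ∧ (q ∨ r) = rho ∧ delta = ups.
p ∧ q = ups and p ∧ r = iota, so (p ∧ q) ∨ (p ∧ r) = ups ∨ iota = ups.
Equal: yes.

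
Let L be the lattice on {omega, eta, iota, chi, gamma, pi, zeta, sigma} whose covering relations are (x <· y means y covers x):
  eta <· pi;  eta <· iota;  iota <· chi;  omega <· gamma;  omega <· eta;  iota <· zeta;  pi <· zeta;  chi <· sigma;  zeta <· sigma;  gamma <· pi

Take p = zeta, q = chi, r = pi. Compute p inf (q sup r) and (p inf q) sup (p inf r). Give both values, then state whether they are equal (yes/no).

zeta; zeta; yes

q sup r = sigma, so p inf (q sup r) = zeta inf sigma = zeta.
p inf q = iota and p inf r = pi, so (p inf q) sup (p inf r) = iota sup pi = zeta.
Equal: yes.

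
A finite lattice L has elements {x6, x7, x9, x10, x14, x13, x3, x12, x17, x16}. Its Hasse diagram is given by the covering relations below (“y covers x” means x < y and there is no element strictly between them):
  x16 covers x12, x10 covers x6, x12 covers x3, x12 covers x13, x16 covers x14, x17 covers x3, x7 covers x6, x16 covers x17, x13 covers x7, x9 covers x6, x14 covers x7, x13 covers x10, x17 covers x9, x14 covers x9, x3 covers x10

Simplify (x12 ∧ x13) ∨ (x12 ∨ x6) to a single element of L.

x12

x12 ∧ x13 = x13
x12 ∨ x6 = x12
x13 ∨ x12 = x12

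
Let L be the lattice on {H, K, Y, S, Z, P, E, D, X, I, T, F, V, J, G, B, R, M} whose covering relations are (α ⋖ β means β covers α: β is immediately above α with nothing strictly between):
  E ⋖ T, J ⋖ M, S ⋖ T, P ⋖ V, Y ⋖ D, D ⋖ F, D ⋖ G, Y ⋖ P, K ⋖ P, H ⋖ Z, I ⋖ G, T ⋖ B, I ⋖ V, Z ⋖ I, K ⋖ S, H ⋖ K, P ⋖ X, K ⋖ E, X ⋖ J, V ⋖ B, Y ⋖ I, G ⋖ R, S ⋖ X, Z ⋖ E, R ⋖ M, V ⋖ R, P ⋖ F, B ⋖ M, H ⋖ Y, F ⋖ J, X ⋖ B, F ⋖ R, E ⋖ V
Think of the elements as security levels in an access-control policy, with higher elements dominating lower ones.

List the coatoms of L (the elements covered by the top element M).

The coatoms are exactly the elements covered by M: B, J, R.

B, J, R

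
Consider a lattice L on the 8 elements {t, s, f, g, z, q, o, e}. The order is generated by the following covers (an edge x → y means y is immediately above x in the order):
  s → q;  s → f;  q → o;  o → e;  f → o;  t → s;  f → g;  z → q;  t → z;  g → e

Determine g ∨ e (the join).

Common upper bounds of {g, e}: e.
The least among these is e.

e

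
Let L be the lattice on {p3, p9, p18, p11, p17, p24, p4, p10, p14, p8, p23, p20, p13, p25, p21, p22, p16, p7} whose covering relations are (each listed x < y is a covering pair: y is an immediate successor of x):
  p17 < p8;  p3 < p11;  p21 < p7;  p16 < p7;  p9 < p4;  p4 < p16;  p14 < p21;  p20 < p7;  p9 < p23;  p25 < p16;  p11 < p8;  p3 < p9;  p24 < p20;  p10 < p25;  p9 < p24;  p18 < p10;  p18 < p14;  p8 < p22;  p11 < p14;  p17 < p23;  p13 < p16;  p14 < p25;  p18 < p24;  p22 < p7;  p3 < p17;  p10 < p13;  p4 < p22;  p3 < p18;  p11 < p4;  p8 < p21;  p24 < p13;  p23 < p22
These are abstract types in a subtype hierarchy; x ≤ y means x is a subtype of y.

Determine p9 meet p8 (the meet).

p3

Common lower bounds of {p9, p8}: p3.
The greatest among these is p3.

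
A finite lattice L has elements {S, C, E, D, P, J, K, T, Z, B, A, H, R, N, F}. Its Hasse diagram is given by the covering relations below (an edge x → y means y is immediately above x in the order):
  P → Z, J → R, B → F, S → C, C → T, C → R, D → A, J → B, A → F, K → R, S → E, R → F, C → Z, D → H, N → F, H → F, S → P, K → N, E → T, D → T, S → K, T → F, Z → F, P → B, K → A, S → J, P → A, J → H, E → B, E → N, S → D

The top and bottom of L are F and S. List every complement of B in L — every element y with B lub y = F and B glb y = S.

Need y with B ∨ y = F and B ∧ y = S.
Checking each element gives: C, D, K.

C, D, K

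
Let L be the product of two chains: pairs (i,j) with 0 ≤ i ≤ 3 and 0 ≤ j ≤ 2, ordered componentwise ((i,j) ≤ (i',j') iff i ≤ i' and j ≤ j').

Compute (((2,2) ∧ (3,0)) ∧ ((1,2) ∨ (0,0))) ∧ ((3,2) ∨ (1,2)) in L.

(1,0)

(2,2) ∧ (3,0) = (2,0)
(1,2) ∨ (0,0) = (1,2)
(2,0) ∧ (1,2) = (1,0)
(3,2) ∨ (1,2) = (3,2)
(1,0) ∧ (3,2) = (1,0)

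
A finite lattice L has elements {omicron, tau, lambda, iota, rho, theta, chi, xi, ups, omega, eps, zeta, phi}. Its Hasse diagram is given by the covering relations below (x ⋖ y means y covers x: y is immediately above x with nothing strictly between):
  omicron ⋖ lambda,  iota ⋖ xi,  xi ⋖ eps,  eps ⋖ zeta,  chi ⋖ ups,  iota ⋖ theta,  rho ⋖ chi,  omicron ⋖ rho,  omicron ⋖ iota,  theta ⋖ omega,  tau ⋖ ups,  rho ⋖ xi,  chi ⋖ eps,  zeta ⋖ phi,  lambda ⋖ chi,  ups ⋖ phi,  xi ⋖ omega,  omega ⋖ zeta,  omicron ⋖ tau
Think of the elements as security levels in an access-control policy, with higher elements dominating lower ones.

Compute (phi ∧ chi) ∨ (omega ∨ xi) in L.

phi ∧ chi = chi
omega ∨ xi = omega
chi ∨ omega = zeta

zeta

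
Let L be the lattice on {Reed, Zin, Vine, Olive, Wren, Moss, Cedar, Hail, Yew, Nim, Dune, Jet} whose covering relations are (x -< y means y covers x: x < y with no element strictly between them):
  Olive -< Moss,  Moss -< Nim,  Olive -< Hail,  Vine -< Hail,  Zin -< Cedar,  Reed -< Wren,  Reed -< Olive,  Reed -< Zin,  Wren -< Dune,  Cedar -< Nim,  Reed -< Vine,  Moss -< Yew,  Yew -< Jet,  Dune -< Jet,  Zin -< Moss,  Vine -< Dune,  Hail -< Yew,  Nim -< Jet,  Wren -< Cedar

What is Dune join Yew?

Jet

Common upper bounds of {Dune, Yew}: Jet.
The least among these is Jet.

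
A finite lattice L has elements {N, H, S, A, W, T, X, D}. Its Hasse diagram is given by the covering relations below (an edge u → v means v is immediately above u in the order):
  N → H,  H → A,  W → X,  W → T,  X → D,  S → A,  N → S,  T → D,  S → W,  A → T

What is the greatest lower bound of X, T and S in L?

S

Common lower bounds of {X, T, S}: N, S.
The greatest among these is S.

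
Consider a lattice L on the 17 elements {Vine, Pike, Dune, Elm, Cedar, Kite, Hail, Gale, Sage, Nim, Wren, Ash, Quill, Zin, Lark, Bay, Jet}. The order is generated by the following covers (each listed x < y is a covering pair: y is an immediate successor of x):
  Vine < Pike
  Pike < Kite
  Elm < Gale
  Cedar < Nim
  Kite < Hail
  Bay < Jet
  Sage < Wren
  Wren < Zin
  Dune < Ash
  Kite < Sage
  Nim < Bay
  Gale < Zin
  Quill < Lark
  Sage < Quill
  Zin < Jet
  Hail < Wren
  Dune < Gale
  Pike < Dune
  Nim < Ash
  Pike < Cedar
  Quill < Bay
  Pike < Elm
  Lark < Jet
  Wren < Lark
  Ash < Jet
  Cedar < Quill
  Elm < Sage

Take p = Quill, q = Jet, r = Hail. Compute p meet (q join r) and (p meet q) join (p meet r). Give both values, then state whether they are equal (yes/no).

q join r = Jet, so p meet (q join r) = Quill meet Jet = Quill.
p meet q = Quill and p meet r = Kite, so (p meet q) join (p meet r) = Quill join Kite = Quill.
Equal: yes.

Quill; Quill; yes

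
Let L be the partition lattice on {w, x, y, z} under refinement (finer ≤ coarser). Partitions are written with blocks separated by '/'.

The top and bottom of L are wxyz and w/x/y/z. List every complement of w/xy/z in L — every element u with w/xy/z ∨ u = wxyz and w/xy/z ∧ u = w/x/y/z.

wx/yz, wxz/y, wy/xz, wyz/x

Need u with w/xy/z ∨ u = wxyz and w/xy/z ∧ u = w/x/y/z.
Checking each element gives: wx/yz, wxz/y, wy/xz, wyz/x.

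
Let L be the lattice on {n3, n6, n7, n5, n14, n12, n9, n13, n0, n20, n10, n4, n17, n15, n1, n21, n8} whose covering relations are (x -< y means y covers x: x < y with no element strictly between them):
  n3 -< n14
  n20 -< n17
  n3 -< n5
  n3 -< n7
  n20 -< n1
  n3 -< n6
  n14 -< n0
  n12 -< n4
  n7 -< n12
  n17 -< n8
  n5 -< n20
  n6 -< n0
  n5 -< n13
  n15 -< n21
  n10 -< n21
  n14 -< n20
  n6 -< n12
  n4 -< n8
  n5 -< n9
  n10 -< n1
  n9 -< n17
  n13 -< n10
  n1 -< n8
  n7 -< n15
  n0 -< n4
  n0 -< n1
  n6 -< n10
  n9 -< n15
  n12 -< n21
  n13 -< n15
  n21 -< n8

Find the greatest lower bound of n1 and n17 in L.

Common lower bounds of {n1, n17}: n14, n20, n3, n5.
The greatest among these is n20.

n20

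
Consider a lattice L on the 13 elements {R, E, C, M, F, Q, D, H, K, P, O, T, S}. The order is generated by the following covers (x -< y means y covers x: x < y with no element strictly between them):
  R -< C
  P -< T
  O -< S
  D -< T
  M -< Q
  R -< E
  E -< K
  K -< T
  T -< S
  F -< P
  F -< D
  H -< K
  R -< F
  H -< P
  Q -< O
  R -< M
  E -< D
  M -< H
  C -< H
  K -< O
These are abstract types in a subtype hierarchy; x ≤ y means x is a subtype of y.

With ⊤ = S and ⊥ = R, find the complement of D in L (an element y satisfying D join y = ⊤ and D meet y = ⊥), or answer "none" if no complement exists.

Need y with D ∨ y = S and D ∧ y = R.
Checking each element gives: Q.

Q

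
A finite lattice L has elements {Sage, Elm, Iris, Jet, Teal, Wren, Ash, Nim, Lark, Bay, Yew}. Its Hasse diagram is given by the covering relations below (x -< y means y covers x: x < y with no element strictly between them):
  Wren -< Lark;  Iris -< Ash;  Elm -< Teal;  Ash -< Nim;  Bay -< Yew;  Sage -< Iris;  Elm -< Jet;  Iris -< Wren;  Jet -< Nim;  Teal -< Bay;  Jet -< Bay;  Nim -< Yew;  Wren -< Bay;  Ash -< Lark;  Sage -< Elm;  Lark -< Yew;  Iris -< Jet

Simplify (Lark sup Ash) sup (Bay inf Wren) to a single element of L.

Lark

Lark ∨ Ash = Lark
Bay ∧ Wren = Wren
Lark ∨ Wren = Lark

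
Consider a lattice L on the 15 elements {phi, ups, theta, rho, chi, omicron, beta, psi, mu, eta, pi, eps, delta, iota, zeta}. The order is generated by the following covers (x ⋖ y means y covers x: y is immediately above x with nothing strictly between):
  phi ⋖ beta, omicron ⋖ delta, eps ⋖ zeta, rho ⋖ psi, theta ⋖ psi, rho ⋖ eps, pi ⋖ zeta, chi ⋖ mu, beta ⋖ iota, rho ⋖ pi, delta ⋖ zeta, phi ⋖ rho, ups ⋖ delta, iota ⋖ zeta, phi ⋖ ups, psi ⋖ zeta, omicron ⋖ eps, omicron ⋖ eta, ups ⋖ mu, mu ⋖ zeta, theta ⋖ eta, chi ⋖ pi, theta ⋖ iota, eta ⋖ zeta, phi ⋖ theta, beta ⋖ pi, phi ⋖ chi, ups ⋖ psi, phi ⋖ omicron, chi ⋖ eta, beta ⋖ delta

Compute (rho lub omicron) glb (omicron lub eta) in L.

rho ∨ omicron = eps
omicron ∨ eta = eta
eps ∧ eta = omicron

omicron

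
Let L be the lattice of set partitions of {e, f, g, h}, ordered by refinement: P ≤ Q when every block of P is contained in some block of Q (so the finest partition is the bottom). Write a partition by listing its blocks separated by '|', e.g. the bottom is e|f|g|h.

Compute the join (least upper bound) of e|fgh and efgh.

efgh

The join of e|fgh and efgh merges any blocks that overlap across the partitions, giving efgh.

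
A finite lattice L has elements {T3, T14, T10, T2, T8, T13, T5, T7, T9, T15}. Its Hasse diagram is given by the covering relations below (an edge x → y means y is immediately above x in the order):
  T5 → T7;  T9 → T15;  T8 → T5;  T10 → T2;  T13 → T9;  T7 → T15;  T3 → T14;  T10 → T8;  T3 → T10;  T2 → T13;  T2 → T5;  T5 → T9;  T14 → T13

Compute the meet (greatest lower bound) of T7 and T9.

Common lower bounds of {T7, T9}: T10, T2, T3, T5, T8.
The greatest among these is T5.

T5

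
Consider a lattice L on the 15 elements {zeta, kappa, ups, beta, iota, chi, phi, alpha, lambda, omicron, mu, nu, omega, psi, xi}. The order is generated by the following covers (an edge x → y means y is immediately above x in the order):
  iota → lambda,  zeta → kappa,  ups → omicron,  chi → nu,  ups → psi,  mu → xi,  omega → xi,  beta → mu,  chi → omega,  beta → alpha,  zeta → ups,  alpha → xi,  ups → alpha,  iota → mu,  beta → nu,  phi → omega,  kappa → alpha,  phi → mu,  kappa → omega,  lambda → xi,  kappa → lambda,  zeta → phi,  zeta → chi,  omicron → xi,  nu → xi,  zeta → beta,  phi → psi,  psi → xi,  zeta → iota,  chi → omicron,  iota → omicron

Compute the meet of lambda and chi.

zeta

Common lower bounds of {lambda, chi}: zeta.
The greatest among these is zeta.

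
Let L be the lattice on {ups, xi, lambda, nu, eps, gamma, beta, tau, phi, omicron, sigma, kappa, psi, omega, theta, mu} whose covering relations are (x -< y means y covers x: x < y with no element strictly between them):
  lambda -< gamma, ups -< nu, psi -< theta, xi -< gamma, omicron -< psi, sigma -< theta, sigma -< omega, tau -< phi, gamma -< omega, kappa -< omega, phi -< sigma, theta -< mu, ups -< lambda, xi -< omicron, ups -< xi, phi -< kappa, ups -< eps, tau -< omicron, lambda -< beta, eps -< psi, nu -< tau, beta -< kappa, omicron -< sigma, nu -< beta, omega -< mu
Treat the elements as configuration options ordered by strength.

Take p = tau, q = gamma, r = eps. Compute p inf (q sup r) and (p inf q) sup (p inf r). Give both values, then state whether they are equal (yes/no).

q sup r = mu, so p inf (q sup r) = tau inf mu = tau.
p inf q = ups and p inf r = ups, so (p inf q) sup (p inf r) = ups sup ups = ups.
Equal: no.

tau; ups; no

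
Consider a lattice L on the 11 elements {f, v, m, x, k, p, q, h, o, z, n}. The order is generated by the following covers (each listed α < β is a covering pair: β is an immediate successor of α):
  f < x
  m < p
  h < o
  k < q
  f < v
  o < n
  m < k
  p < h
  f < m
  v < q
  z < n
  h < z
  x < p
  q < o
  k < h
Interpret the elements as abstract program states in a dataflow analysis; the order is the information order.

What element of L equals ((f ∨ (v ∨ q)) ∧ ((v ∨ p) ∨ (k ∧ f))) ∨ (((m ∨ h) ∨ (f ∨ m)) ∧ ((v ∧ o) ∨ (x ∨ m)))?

o

v ∨ q = q
f ∨ q = q
v ∨ p = o
k ∧ f = f
o ∨ f = o
q ∧ o = q
m ∨ h = h
f ∨ m = m
h ∨ m = h
v ∧ o = v
x ∨ m = p
v ∨ p = o
h ∧ o = h
q ∨ h = o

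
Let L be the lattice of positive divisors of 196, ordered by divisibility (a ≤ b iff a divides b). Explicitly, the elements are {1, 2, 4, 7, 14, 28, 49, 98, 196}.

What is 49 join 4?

196

In the divisibility order, the join is the least common multiple: lcm(49, 4) = 196.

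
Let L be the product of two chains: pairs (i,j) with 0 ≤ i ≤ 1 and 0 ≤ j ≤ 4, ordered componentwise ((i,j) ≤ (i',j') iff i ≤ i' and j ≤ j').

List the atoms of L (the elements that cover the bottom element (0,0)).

(0,1), (1,0)

The atoms are exactly the elements that cover (0,0): (0,1), (1,0).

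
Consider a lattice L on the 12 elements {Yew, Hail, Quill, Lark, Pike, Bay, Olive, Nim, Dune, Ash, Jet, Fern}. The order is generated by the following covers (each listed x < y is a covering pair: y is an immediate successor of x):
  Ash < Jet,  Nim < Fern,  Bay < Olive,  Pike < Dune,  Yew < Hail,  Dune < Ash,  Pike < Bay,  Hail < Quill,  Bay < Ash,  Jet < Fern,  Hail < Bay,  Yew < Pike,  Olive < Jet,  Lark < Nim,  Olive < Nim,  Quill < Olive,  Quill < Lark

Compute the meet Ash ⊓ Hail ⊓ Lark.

Hail

Common lower bounds of {Ash, Hail, Lark}: Hail, Yew.
The greatest among these is Hail.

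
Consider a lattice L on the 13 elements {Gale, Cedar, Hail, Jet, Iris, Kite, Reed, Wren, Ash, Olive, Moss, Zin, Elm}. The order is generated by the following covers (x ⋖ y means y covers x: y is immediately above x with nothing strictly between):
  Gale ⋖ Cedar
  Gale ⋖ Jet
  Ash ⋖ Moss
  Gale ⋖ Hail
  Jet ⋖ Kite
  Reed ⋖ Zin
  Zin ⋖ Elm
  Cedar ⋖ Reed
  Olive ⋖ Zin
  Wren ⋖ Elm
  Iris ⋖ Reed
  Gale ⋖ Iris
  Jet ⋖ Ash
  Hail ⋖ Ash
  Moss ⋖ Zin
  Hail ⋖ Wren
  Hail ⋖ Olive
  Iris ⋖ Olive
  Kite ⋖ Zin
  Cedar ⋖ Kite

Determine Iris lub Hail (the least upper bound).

Common upper bounds of {Iris, Hail}: Elm, Olive, Zin.
The least among these is Olive.

Olive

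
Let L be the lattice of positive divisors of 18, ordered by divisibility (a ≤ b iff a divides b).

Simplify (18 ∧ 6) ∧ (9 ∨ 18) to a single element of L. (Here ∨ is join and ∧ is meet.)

6

18 ∧ 6 = 6
9 ∨ 18 = 18
6 ∧ 18 = 6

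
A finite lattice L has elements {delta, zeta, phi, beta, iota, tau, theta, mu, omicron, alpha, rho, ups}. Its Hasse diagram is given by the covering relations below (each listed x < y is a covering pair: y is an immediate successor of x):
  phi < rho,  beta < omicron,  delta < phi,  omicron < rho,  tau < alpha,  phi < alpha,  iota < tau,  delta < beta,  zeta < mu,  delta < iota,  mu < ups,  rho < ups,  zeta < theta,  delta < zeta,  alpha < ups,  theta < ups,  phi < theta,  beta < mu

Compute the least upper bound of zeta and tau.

Common upper bounds of {zeta, tau}: ups.
The least among these is ups.

ups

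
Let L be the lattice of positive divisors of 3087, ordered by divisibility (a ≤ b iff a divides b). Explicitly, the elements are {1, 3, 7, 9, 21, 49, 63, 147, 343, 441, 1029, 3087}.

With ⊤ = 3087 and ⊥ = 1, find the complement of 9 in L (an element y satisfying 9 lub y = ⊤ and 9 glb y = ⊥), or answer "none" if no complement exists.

Need y with 9 ∨ y = 3087 and 9 ∧ y = 1.
Checking each element gives: 343.

343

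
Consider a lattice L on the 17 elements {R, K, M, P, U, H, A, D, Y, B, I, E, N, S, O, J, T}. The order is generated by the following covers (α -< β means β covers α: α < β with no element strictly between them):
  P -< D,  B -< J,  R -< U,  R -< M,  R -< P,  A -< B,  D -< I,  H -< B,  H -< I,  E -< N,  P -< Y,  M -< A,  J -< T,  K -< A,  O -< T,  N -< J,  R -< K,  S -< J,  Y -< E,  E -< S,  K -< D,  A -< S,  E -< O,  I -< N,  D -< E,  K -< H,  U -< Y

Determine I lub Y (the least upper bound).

N

Common upper bounds of {I, Y}: J, N, T.
The least among these is N.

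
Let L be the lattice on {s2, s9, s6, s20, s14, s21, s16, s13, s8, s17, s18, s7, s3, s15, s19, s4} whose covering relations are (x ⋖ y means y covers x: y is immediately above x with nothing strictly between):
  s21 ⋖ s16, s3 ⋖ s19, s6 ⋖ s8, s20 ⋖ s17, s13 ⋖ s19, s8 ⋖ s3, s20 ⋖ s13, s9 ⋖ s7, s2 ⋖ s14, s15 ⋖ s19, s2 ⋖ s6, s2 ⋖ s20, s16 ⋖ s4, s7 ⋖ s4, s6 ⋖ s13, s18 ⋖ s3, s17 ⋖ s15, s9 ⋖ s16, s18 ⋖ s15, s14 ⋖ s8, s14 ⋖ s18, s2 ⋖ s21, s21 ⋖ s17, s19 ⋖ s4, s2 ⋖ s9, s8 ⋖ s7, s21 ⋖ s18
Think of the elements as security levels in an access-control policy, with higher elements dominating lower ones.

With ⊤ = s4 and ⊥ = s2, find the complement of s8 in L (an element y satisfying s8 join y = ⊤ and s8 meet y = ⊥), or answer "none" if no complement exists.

Need y with s8 ∨ y = s4 and s8 ∧ y = s2.
Checking each element gives: s16.

s16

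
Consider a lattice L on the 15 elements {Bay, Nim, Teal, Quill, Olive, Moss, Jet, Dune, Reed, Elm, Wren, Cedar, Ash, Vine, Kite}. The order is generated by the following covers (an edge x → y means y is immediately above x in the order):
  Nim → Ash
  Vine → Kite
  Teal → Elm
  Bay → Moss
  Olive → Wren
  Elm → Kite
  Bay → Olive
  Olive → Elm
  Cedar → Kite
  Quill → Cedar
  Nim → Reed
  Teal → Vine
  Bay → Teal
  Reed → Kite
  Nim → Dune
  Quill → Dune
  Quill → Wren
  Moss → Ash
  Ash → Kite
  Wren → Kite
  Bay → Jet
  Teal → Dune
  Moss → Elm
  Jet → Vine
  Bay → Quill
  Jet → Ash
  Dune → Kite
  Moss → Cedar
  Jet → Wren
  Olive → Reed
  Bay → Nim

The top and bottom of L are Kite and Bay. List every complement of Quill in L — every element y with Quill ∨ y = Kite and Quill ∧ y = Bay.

Ash, Elm, Reed, Vine

Need y with Quill ∨ y = Kite and Quill ∧ y = Bay.
Checking each element gives: Ash, Elm, Reed, Vine.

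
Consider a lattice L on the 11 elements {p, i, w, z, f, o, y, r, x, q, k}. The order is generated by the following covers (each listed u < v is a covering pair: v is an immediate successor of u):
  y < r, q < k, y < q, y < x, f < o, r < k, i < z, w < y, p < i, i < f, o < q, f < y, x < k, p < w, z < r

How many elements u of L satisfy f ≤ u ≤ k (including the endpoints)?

7

The interval [f, k] = {f, k, o, q, r, x, y}, which has 7 elements.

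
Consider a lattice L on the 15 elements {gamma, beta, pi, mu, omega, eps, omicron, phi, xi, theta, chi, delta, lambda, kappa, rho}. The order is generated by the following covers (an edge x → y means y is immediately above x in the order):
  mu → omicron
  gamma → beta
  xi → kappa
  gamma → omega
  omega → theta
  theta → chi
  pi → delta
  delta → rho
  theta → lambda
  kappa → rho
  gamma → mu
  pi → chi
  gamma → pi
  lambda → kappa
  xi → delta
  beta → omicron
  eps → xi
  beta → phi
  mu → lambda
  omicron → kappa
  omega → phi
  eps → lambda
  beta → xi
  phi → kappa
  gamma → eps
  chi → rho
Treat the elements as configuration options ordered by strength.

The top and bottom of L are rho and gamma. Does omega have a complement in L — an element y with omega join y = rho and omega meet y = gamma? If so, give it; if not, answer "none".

Need y with omega ∨ y = rho and omega ∧ y = gamma.
Checking each element gives: delta.

delta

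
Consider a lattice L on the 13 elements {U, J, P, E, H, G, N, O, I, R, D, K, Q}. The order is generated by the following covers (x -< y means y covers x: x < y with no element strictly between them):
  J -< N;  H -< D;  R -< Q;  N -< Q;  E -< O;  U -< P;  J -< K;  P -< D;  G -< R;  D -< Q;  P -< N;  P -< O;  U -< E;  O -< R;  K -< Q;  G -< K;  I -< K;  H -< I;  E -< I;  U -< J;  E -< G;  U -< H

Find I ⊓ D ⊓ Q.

Common lower bounds of {I, D, Q}: H, U.
The greatest among these is H.

H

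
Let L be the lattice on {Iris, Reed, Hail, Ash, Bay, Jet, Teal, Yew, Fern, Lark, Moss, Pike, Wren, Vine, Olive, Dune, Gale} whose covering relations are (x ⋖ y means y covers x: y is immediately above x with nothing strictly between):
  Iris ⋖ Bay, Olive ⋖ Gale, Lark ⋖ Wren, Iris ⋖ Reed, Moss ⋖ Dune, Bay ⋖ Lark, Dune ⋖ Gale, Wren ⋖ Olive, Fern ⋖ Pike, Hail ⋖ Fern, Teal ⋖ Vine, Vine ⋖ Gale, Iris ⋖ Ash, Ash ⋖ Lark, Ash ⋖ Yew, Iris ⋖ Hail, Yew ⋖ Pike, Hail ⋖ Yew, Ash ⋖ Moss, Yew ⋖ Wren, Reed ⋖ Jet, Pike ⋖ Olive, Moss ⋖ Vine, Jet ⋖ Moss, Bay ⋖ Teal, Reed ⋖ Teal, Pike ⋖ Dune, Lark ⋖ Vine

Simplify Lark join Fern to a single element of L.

Olive

Lark ∨ Fern = Olive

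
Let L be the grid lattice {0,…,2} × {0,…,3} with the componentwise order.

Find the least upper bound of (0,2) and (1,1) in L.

In a product of chains, the join is componentwise max, giving (1,2).

(1,2)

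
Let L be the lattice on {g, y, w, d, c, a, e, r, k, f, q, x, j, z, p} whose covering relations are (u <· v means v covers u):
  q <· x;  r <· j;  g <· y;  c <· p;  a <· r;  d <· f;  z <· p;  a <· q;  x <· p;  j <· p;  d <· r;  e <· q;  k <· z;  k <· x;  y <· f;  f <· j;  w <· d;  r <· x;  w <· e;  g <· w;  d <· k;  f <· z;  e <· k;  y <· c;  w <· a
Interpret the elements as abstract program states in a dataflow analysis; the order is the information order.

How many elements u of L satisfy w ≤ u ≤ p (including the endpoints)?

The interval [w, p] = {a, d, e, f, j, k, p, q, r, w, x, z}, which has 12 elements.

12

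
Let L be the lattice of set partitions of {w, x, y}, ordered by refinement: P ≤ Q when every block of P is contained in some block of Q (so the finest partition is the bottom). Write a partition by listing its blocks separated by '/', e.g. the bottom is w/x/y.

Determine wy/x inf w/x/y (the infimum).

w/x/y

Common lower bounds of {wy/x, w/x/y}: w/x/y.
The greatest among these is w/x/y.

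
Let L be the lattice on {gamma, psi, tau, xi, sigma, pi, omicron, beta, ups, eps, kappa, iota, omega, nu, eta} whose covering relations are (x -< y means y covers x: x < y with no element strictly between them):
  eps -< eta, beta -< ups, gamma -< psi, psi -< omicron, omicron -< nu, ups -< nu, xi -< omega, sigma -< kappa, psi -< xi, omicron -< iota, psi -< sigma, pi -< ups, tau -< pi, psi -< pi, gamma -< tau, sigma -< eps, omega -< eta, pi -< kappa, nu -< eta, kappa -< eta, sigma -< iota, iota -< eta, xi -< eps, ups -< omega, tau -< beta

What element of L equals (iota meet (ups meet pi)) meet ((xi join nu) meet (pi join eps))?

ups ∧ pi = pi
iota ∧ pi = psi
xi ∨ nu = eta
pi ∨ eps = eta
eta ∧ eta = eta
psi ∧ eta = psi

psi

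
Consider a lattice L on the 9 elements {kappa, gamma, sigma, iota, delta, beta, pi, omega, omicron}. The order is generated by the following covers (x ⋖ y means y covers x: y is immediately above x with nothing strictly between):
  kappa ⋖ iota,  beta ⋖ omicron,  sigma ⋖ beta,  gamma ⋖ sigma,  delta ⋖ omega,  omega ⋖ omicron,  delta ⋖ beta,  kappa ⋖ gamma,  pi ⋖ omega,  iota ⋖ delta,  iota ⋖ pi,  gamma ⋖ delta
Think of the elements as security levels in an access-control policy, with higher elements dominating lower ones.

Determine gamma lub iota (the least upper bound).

delta

Common upper bounds of {gamma, iota}: beta, delta, omega, omicron.
The least among these is delta.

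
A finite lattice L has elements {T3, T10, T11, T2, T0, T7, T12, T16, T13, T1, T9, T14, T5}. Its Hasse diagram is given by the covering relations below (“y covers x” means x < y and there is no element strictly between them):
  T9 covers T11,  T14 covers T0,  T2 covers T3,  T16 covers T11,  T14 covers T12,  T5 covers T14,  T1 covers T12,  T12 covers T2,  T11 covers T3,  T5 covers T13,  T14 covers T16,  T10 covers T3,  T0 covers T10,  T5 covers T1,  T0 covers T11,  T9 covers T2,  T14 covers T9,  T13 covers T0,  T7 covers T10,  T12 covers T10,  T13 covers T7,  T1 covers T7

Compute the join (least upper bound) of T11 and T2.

Common upper bounds of {T11, T2}: T14, T5, T9.
The least among these is T9.

T9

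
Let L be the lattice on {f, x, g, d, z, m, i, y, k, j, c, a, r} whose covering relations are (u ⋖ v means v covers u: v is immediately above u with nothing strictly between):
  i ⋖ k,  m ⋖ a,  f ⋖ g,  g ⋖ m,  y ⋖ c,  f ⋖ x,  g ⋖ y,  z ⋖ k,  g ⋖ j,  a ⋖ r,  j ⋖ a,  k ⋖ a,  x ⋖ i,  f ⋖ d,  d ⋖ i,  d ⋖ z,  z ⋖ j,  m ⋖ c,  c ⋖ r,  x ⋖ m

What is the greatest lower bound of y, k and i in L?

f

Common lower bounds of {y, k, i}: f.
The greatest among these is f.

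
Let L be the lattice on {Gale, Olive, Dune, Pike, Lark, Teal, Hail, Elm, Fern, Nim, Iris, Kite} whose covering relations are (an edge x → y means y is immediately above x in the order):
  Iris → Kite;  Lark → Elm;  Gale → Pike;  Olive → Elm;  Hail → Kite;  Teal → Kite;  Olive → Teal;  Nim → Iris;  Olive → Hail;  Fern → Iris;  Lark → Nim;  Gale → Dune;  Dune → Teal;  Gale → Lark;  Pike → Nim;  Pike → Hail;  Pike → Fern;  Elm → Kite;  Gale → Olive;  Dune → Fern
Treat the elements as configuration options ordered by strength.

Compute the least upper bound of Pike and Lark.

Nim

Common upper bounds of {Pike, Lark}: Iris, Kite, Nim.
The least among these is Nim.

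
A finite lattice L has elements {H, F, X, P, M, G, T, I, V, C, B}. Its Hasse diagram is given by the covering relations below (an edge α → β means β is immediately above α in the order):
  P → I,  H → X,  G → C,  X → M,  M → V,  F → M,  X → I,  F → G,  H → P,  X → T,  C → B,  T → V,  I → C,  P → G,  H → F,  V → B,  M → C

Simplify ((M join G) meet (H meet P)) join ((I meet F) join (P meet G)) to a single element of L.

M ∨ G = C
H ∧ P = H
C ∧ H = H
I ∧ F = H
P ∧ G = P
H ∨ P = P
H ∨ P = P

P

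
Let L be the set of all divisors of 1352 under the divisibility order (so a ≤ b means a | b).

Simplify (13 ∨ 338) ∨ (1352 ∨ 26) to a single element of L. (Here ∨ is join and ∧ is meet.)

1352

13 ∨ 338 = 338
1352 ∨ 26 = 1352
338 ∨ 1352 = 1352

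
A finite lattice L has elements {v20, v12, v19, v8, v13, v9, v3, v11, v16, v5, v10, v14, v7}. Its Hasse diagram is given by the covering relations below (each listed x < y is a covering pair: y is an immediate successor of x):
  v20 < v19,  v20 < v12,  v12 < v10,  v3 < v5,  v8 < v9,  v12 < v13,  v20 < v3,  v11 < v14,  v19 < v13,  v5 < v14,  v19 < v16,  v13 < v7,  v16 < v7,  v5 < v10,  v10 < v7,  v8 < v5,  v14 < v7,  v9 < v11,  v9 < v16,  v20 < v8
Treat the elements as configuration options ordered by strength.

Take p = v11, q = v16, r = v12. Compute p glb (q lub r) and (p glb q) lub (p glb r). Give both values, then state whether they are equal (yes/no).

q lub r = v7, so p glb (q lub r) = v11 glb v7 = v11.
p glb q = v9 and p glb r = v20, so (p glb q) lub (p glb r) = v9 lub v20 = v9.
Equal: no.

v11; v9; no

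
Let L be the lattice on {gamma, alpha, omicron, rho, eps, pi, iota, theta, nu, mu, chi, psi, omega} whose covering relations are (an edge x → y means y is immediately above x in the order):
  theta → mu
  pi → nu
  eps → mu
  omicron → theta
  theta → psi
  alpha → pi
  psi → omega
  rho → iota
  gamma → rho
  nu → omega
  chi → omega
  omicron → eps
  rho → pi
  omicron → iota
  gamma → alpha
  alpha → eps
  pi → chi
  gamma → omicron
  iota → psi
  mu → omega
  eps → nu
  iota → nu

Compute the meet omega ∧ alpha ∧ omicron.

gamma

Common lower bounds of {omega, alpha, omicron}: gamma.
The greatest among these is gamma.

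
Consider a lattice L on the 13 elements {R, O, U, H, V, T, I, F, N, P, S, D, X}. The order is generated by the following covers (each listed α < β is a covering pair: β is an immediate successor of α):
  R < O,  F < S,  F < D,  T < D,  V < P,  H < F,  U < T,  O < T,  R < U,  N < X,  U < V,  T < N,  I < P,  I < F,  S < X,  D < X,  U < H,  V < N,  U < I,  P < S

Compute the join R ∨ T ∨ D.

Common upper bounds of {R, T, D}: D, X.
The least among these is D.

D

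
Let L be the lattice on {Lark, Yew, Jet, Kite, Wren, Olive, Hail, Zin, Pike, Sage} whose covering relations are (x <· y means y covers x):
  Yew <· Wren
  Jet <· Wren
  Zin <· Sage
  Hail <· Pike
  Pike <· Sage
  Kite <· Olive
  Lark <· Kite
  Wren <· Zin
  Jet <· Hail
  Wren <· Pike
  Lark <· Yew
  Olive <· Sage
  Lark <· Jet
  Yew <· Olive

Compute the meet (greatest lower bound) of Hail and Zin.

Jet

Common lower bounds of {Hail, Zin}: Jet, Lark.
The greatest among these is Jet.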